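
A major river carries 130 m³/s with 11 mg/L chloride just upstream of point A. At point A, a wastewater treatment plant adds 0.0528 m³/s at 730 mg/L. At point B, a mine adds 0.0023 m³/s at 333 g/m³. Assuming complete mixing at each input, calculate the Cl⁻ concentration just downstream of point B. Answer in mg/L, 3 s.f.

After input A: C = (130·11 + 0.0528·730) / 130.1 = 11.29 mg/L.
After input B: C = (130.1·11.29 + 0.0023·333) / 130.1 = 11.3 mg/L.

11.3 mg/L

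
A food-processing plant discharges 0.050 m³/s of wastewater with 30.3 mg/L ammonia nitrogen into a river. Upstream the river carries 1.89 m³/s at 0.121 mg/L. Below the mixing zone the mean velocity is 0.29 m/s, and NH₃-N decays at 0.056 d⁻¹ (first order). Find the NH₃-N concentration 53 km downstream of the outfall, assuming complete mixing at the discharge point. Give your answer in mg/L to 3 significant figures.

0.798 mg/L

After complete mixing, C₀ = (0.05·30.3 + 1.89·0.121) / 1.94 = 0.8988 mg/L.
Travel time t = 5.3e+04 m / 0.29 m/s = 1.828e+05 s = 2.115 d.
C = 0.8988·exp(−0.056·2.115) = 0.8988·0.8883 = 0.7984 mg/L.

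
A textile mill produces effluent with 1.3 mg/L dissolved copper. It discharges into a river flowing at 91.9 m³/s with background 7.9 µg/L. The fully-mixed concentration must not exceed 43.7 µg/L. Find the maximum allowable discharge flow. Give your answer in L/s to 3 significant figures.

2620 L/s

7.9 µg/L = 0.0079 mg/L.
43.7 µg/L = 0.0437 mg/L.
Mass balance at complete mixing: C_std·(Q_w + Q_r) = Q_w·C_e + Q_r·C_b.
Rearranging, Q_w = Q_r·(C_std − C_b)/(C_e − C_std) = 91.9·(0.0437 − 0.0079) / (1.3 − 0.0437) = 2.619 m³/s.
= 2619 L/s.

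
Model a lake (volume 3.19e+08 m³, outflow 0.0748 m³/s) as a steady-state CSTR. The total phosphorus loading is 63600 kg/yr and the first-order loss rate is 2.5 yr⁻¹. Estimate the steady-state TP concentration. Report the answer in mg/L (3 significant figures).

Outflow Q = 0.0748 m³/s × 3.156e+07 s/yr = 2.361e+06 m³/yr.
Steady-state CSTR mass balance: W = Q·C + k·V·C, so C = W/(Q + kV).
Q + kV = 2.361e+06 + 2.5·3.19e+08 = 7.999e+08 m³/yr.
C = 63600/7.999e+08 = 7.951e-05 kg/m³ = 0.07951 mg/L.

0.0795 mg/L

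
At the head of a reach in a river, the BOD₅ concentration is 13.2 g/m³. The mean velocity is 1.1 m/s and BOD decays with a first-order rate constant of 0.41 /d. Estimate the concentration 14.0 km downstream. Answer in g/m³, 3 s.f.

Travel time t = 14.0 km / 1.1 m/s = 1.4e+04/1.1 = 1.273e+04 s = 0.1473 d.
First-order decay: C = 13.2·exp(−0.41·0.1473) = 13.2·0.9414 = 12.43 g/m³.

12.4 g/m³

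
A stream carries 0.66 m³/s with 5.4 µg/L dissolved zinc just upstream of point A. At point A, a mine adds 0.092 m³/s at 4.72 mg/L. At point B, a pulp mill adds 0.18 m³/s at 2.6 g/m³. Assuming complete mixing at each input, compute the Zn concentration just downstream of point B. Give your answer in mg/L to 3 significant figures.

5.4 µg/L = 0.0054 mg/L.
After input A: C = (0.66·0.0054 + 0.092·4.72) / 0.752 = 0.5822 mg/L.
After input B: C = (0.752·0.5822 + 0.18·2.6) / 0.932 = 0.9719 mg/L.

0.972 mg/L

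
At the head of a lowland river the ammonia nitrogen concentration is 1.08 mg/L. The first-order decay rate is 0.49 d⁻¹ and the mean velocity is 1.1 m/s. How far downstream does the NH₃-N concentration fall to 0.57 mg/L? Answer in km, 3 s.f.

124 km

From C = C₀·e^(−kt), t = ln(C₀/C)/k = ln(1.08/0.57)/0.49 = 0.6391/0.49 = 1.304 d.
Distance = v·t = 1.1 m/s × 1.127e+05 s = 1.24e+05 m = 124 km.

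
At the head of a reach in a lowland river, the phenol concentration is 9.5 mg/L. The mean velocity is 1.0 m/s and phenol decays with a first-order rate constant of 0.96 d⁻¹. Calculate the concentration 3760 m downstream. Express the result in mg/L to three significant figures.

9.11 mg/L

Travel time t = 3760 m / 1.0 m/s = 3760/1.0 = 3760 s = 0.04352 d.
First-order decay: C = 9.5·exp(−0.96·0.04352) = 9.5·0.9591 = 9.111 mg/L.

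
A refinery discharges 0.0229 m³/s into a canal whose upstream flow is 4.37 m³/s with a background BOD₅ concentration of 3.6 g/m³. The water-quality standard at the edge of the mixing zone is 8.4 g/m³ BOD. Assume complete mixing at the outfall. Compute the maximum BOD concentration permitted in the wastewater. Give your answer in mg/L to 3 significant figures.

Mass balance: 8.4·4.393 = 0.0229·Cₑ + 4.37·3.6.
Cₑ = (36.9 − 15.73) / 0.0229 = 924.4 mg/L.

924 mg/L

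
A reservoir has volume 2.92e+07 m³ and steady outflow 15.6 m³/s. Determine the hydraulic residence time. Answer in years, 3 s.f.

Q = 15.6 m³/s × 3.156e+07 s/yr = 4.923e+08 m³/yr.
Hydraulic residence time τ = V/Q = 2.92e+07/4.923e+08 = 0.05931 yr.

0.0593 yr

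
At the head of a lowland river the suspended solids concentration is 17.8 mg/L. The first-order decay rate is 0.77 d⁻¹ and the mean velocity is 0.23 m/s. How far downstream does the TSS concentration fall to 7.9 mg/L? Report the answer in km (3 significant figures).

From C = C₀·e^(−kt), t = ln(C₀/C)/k = ln(17.8/7.9)/0.77 = 0.8123/0.77 = 1.055 d.
Distance = v·t = 0.23 m/s × 9.115e+04 s = 2.096e+04 m = 20.96 km.

21.0 km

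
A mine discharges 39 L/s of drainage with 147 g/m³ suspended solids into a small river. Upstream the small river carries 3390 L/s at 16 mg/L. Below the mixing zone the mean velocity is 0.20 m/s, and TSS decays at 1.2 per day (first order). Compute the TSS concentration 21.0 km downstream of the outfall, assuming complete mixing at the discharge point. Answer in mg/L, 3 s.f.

4.07 mg/L

39 L/s = 0.039 m³/s.
3390 L/s = 3.39 m³/s.
After complete mixing, C₀ = (0.039·147 + 3.39·16) / 3.429 = 17.49 mg/L.
Travel time t = 2.1e+04 m / 0.20 m/s = 1.05e+05 s = 1.215 d.
C = 17.49·exp(−1.2·1.215) = 17.49·0.2326 = 4.069 mg/L.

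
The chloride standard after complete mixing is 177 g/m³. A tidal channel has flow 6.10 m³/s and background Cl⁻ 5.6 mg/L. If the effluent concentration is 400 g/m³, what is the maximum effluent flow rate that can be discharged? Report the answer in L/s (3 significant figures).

Mass balance at complete mixing: C_std·(Q_w + Q_r) = Q_w·C_e + Q_r·C_b.
Rearranging, Q_w = Q_r·(C_std − C_b)/(C_e − C_std) = 6.10·(177 − 5.6) / (400 − 177) = 4.689 m³/s.
= 4689 L/s.

4690 L/s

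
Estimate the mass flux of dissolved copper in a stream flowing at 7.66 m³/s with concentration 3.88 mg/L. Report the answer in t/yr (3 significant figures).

938 t/yr

Mass flux = Q·C = 7.66 m³/s × 3.88 g/m³ = 29.72 g/s.
= 29.72 g/s × 31.56 = 937.9 t/yr.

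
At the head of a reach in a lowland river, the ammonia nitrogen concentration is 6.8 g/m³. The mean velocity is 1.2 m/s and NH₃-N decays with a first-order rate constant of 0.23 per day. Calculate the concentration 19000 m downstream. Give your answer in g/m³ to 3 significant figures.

6.52 g/m³

Travel time t = 19000 m / 1.2 m/s = 1.9e+04/1.2 = 1.583e+04 s = 0.1833 d.
First-order decay: C = 6.8·exp(−0.23·0.1833) = 6.8·0.9587 = 6.519 g/m³.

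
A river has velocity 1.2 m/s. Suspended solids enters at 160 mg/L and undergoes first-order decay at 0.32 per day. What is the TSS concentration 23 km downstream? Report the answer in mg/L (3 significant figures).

Travel time t = 23 km / 1.2 m/s = 2.3e+04/1.2 = 1.917e+04 s = 0.2218 d.
First-order decay: C = 160·exp(−0.32·0.2218) = 160·0.9315 = 149 mg/L.

149 mg/L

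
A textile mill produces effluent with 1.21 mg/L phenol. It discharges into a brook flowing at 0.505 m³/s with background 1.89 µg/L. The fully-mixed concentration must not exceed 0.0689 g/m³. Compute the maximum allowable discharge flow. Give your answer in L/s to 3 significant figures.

29.7 L/s

1.89 µg/L = 0.00189 mg/L.
Mass balance at complete mixing: C_std·(Q_w + Q_r) = Q_w·C_e + Q_r·C_b.
Rearranging, Q_w = Q_r·(C_std − C_b)/(C_e − C_std) = 0.505·(0.0689 − 0.00189) / (1.21 − 0.0689) = 0.02966 m³/s.
= 29.66 L/s.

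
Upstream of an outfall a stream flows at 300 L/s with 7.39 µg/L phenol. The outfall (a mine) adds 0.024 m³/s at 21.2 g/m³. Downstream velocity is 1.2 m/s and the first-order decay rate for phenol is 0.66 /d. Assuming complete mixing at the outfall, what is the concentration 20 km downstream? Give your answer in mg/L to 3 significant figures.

300 L/s = 0.3 m³/s.
7.39 µg/L = 0.00739 mg/L.
After complete mixing, C₀ = (0.024·21.2 + 0.3·0.00739) / 0.324 = 1.577 mg/L.
Travel time t = 2e+04 m / 1.2 m/s = 1.667e+04 s = 0.1929 d.
C = 1.577·exp(−0.66·0.1929) = 1.577·0.8805 = 1.389 mg/L.

1.39 mg/L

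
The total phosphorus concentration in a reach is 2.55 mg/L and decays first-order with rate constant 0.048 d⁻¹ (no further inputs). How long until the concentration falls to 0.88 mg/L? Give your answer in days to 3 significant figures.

t = ln(C₀/C)/k = ln(2.55/0.88)/0.048 = 1.064/0.048 = 22.17 d.

22.2 d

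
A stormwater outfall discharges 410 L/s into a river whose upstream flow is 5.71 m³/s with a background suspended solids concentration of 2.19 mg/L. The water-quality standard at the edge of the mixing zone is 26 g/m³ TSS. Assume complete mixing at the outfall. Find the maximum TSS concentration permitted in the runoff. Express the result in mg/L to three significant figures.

358 mg/L

410 L/s = 0.41 m³/s.
Mass balance: 26·6.12 = 0.41·Cₑ + 5.71·2.19.
Cₑ = (159.1 − 12.5) / 0.41 = 357.6 mg/L.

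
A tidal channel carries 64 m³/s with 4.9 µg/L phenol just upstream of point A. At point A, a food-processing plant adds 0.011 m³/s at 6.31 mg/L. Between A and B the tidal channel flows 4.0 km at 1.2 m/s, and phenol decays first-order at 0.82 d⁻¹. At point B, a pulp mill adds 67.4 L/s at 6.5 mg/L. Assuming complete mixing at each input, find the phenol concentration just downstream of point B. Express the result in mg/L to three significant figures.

0.0126 mg/L

4.9 µg/L = 0.0049 mg/L.
After input A: C = (64·0.0049 + 0.011·6.31) / 64.01 = 0.005984 mg/L.
Over the 4.0 km reach to input B (t = 3333 s = 0.03858 d), decay gives C = 0.005984·exp(−0.82·0.03858) = 0.005797 mg/L.
67.4 L/s = 0.0674 m³/s.
After input B: C = (64.01·0.005797 + 0.0674·6.5) / 64.08 = 0.01263 mg/L.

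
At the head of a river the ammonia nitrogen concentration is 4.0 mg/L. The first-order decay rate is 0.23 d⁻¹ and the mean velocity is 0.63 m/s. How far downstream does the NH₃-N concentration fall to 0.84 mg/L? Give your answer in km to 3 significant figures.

369 km

From C = C₀·e^(−kt), t = ln(C₀/C)/k = ln(4.0/0.84)/0.23 = 1.561/0.23 = 6.785 d.
Distance = v·t = 0.63 m/s × 5.863e+05 s = 3.693e+05 m = 369.3 km.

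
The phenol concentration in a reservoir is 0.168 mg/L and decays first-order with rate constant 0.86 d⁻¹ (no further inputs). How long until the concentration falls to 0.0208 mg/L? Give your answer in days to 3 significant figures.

2.43 d

t = ln(C₀/C)/k = ln(0.168/0.0208)/0.86 = 2.089/0.86 = 2.429 d.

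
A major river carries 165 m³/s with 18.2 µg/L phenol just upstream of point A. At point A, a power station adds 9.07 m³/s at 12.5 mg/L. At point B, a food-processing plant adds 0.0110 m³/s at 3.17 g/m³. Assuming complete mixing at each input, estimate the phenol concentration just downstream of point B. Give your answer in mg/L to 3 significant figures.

0.669 mg/L

18.2 µg/L = 0.0182 mg/L.
After input A: C = (165·0.0182 + 9.07·12.5) / 174.1 = 0.6686 mg/L.
After input B: C = (174.1·0.6686 + 0.011·3.17) / 174.1 = 0.6687 mg/L.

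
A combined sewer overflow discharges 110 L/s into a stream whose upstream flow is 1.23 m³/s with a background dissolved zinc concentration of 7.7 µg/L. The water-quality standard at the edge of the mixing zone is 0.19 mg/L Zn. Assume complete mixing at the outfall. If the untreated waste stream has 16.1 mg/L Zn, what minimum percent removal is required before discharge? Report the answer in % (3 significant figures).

110 L/s = 0.11 m³/s.
7.7 µg/L = 0.0077 mg/L.
Mass balance: 0.19·1.34 = 0.11·Cₑ + 1.23·0.0077.
Cₑ = (0.2546 − 0.009471) / 0.11 = 2.228 mg/L.
Required removal = 1 − 2.228/16.1 = 86.16 %.

86.2 %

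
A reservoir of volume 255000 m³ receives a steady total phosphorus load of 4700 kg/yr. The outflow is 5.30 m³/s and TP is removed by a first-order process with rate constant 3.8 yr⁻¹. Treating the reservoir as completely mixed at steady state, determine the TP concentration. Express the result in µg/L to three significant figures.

27.9 µg/L

Outflow Q = 5.30 m³/s × 3.156e+07 s/yr = 1.673e+08 m³/yr.
Steady-state CSTR mass balance: W = Q·C + k·V·C, so C = W/(Q + kV).
Q + kV = 1.673e+08 + 3.8·255000 = 1.682e+08 m³/yr.
C = 4700/1.682e+08 = 2.794e-05 kg/m³ = 0.02794 mg/L = 27.94 µg/L.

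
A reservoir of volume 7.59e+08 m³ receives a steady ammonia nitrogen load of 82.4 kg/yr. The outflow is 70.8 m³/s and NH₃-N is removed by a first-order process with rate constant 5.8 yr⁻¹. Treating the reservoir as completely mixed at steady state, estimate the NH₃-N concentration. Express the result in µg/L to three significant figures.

Outflow Q = 70.8 m³/s × 3.156e+07 s/yr = 2.234e+09 m³/yr.
Steady-state CSTR mass balance: W = Q·C + k·V·C, so C = W/(Q + kV).
Q + kV = 2.234e+09 + 5.8·7.59e+08 = 6.636e+09 m³/yr.
C = 82.4/6.636e+09 = 1.242e-08 kg/m³ = 1.242e-05 mg/L = 0.01242 µg/L.

0.0124 µg/L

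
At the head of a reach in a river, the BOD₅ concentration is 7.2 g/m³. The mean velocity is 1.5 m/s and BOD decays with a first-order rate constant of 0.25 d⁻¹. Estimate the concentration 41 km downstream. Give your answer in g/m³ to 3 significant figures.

6.65 g/m³

Travel time t = 41 km / 1.5 m/s = 4.1e+04/1.5 = 2.733e+04 s = 0.3164 d.
First-order decay: C = 7.2·exp(−0.25·0.3164) = 7.2·0.924 = 6.652 g/m³.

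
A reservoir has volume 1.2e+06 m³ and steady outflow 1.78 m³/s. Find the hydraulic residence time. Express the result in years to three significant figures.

Q = 1.78 m³/s × 3.156e+07 s/yr = 5.617e+07 m³/yr.
Hydraulic residence time τ = V/Q = 1.2e+06/5.617e+07 = 0.02136 yr.

0.0214 yr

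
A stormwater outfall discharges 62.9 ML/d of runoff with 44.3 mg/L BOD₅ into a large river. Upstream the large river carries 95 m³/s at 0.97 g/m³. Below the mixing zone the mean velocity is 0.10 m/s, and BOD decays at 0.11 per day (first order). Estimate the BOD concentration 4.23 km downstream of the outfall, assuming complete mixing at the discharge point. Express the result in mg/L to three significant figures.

1.23 mg/L

62.9 ML/d = 0.728 m³/s.
After complete mixing, C₀ = (0.728·44.3 + 95·0.97) / 95.73 = 1.3 mg/L.
Travel time t = 4230 m / 0.10 m/s = 4.23e+04 s = 0.4896 d.
C = 1.3·exp(−0.11·0.4896) = 1.3·0.9476 = 1.231 mg/L.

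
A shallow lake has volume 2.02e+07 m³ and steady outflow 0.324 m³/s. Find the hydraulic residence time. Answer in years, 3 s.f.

1.98 yr

Q = 0.324 m³/s × 3.156e+07 s/yr = 1.022e+07 m³/yr.
Hydraulic residence time τ = V/Q = 2.02e+07/1.022e+07 = 1.976 yr.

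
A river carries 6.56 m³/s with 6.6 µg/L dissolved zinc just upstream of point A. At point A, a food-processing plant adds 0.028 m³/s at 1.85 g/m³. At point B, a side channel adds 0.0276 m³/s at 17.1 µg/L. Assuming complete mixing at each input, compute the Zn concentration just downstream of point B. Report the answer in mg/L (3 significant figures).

0.0144 mg/L

6.6 µg/L = 0.0066 mg/L.
After input A: C = (6.56·0.0066 + 0.028·1.85) / 6.588 = 0.01443 mg/L.
17.1 µg/L = 0.0171 mg/L.
After input B: C = (6.588·0.01443 + 0.0276·0.0171) / 6.616 = 0.01445 mg/L.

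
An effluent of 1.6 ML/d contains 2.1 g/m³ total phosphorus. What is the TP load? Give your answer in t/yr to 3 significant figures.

1.6 ML/d = 0.01852 m³/s.
Mass flux = Q·C = 0.01852 m³/s × 2.1 g/m³ = 0.03889 g/s.
= 0.03889 g/s × 31.56 = 1.227 t/yr.

1.23 t/yr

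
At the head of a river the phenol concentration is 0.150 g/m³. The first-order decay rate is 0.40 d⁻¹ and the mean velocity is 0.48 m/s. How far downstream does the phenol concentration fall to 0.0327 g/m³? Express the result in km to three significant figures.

158 km

From C = C₀·e^(−kt), t = ln(C₀/C)/k = ln(0.150/0.0327)/0.40 = 1.523/0.40 = 3.808 d.
Distance = v·t = 0.48 m/s × 3.29e+05 s = 1.579e+05 m = 157.9 km.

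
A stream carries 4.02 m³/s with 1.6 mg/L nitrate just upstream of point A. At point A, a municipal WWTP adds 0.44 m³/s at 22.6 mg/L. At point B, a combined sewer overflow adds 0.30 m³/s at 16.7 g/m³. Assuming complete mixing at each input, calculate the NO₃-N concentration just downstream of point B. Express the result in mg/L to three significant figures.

4.49 mg/L

After input A: C = (4.02·1.6 + 0.44·22.6) / 4.46 = 3.672 mg/L.
After input B: C = (4.46·3.672 + 0.3·16.7) / 4.76 = 4.493 mg/L.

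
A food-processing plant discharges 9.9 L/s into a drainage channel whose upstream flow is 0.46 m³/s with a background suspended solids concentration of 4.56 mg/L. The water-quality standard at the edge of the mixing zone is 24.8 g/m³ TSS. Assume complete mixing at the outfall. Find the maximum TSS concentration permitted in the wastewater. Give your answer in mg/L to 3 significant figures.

965 mg/L

9.9 L/s = 0.0099 m³/s.
Mass balance: 24.8·0.4699 = 0.0099·Cₑ + 0.46·4.56.
Cₑ = (11.65 − 2.098) / 0.0099 = 965.2 mg/L.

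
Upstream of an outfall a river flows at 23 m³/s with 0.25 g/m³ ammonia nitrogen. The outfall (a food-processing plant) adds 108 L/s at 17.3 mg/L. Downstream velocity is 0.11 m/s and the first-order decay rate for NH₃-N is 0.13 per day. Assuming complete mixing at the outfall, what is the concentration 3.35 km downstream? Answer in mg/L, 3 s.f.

108 L/s = 0.108 m³/s.
After complete mixing, C₀ = (0.108·17.3 + 23·0.25) / 23.11 = 0.3297 mg/L.
Travel time t = 3350 m / 0.11 m/s = 3.045e+04 s = 0.3525 d.
C = 0.3297·exp(−0.13·0.3525) = 0.3297·0.9552 = 0.3149 mg/L.

0.315 mg/L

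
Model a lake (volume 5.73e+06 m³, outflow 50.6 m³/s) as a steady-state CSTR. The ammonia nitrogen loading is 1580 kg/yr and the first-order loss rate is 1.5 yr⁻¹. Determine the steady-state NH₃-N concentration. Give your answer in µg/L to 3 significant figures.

Outflow Q = 50.6 m³/s × 3.156e+07 s/yr = 1.597e+09 m³/yr.
Steady-state CSTR mass balance: W = Q·C + k·V·C, so C = W/(Q + kV).
Q + kV = 1.597e+09 + 1.5·5.73e+06 = 1.605e+09 m³/yr.
C = 1580/1.605e+09 = 9.842e-07 kg/m³ = 0.0009842 mg/L = 0.9842 µg/L.

0.984 µg/L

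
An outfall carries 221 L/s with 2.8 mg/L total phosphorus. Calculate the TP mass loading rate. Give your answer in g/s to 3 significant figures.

221 L/s = 0.221 m³/s.
Mass flux = Q·C = 0.221 m³/s × 2.8 g/m³ = 0.6188 g/s.

0.619 g/s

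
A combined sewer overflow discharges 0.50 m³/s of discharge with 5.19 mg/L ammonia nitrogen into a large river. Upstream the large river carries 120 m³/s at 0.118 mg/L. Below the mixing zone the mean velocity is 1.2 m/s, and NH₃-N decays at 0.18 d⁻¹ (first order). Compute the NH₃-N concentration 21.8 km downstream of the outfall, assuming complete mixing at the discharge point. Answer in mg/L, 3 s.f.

0.134 mg/L

After complete mixing, C₀ = (0.5·5.19 + 120·0.118) / 120.5 = 0.139 mg/L.
Travel time t = 2.18e+04 m / 1.2 m/s = 1.817e+04 s = 0.2103 d.
C = 0.139·exp(−0.18·0.2103) = 0.139·0.9629 = 0.1339 mg/L.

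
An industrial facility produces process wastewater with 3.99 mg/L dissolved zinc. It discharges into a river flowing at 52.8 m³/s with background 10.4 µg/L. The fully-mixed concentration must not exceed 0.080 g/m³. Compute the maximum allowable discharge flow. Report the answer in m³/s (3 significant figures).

10.4 µg/L = 0.0104 mg/L.
Mass balance at complete mixing: C_std·(Q_w + Q_r) = Q_w·C_e + Q_r·C_b.
Rearranging, Q_w = Q_r·(C_std − C_b)/(C_e − C_std) = 52.8·(0.08 − 0.0104) / (3.99 − 0.08) = 0.9399 m³/s.

0.940 m³/s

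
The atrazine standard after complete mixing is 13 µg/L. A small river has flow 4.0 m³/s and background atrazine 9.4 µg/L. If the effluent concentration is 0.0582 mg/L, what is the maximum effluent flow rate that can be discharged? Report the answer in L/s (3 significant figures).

9.4 µg/L = 0.0094 mg/L.
13 µg/L = 0.013 mg/L.
Mass balance at complete mixing: C_std·(Q_w + Q_r) = Q_w·C_e + Q_r·C_b.
Rearranging, Q_w = Q_r·(C_std − C_b)/(C_e − C_std) = 4.0·(0.013 − 0.0094) / (0.0582 − 0.013) = 0.3186 m³/s.
= 318.6 L/s.

319 L/s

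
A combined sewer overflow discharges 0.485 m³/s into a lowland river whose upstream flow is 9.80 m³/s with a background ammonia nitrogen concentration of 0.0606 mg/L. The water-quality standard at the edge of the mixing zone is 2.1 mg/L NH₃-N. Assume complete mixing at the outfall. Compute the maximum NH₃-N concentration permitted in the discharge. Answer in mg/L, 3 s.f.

Mass balance: 2.1·10.29 = 0.485·Cₑ + 9.8·0.0606.
Cₑ = (21.6 − 0.5939) / 0.485 = 43.31 mg/L.

43.3 mg/L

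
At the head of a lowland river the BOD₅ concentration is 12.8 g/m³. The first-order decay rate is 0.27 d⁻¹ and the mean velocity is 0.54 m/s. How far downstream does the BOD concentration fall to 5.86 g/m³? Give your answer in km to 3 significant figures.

135 km

From C = C₀·e^(−kt), t = ln(C₀/C)/k = ln(12.8/5.86)/0.27 = 0.7813/0.27 = 2.894 d.
Distance = v·t = 0.54 m/s × 2.5e+05 s = 1.35e+05 m = 135 km.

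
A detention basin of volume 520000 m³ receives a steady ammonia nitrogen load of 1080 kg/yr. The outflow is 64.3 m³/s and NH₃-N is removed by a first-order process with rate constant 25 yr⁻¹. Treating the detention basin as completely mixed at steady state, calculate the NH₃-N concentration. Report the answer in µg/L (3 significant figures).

0.529 µg/L

Outflow Q = 64.3 m³/s × 3.156e+07 s/yr = 2.029e+09 m³/yr.
Steady-state CSTR mass balance: W = Q·C + k·V·C, so C = W/(Q + kV).
Q + kV = 2.029e+09 + 25·520000 = 2.042e+09 m³/yr.
C = 1080/2.042e+09 = 5.289e-07 kg/m³ = 0.0005289 mg/L = 0.5289 µg/L.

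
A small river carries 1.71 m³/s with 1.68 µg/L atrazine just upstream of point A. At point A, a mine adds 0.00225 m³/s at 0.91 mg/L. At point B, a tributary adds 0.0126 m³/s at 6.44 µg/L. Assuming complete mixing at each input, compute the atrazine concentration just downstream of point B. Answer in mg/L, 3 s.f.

0.00290 mg/L

1.68 µg/L = 0.00168 mg/L.
After input A: C = (1.71·0.00168 + 0.00225·0.91) / 1.712 = 0.002874 mg/L.
6.44 µg/L = 0.00644 mg/L.
After input B: C = (1.712·0.002874 + 0.0126·0.00644) / 1.725 = 0.0029 mg/L.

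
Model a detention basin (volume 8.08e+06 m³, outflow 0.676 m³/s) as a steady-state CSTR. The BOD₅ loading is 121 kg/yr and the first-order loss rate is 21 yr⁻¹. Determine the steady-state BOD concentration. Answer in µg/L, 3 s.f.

0.633 µg/L

Outflow Q = 0.676 m³/s × 3.156e+07 s/yr = 2.133e+07 m³/yr.
Steady-state CSTR mass balance: W = Q·C + k·V·C, so C = W/(Q + kV).
Q + kV = 2.133e+07 + 21·8.08e+06 = 1.91e+08 m³/yr.
C = 121/1.91e+08 = 6.335e-07 kg/m³ = 0.0006335 mg/L = 0.6335 µg/L.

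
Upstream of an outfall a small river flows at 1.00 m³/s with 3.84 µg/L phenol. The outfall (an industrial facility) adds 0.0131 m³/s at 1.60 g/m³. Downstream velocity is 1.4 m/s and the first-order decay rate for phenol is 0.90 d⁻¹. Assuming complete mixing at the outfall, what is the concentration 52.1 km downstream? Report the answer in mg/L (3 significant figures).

0.0166 mg/L

3.84 µg/L = 0.00384 mg/L.
After complete mixing, C₀ = (0.0131·1.6 + 1·0.00384) / 1.013 = 0.02448 mg/L.
Travel time t = 5.21e+04 m / 1.4 m/s = 3.721e+04 s = 0.4307 d.
C = 0.02448·exp(−0.90·0.4307) = 0.02448·0.6787 = 0.01661 mg/L.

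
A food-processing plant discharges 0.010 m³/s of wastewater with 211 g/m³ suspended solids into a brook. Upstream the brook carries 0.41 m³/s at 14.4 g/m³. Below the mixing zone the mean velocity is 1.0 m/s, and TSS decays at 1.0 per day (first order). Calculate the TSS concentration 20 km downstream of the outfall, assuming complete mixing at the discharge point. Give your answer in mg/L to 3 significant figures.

15.1 mg/L

After complete mixing, C₀ = (0.01·211 + 0.41·14.4) / 0.42 = 19.08 mg/L.
Travel time t = 2e+04 m / 1.0 m/s = 2e+04 s = 0.2315 d.
C = 19.08·exp(−1.0·0.2315) = 19.08·0.7934 = 15.14 mg/L.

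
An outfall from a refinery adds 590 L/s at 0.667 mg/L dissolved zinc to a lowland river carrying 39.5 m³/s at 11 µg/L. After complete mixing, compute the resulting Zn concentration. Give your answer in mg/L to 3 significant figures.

0.0207 mg/L

590 L/s = 0.59 m³/s.
11 µg/L = 0.011 mg/L.
Conservation of mass across the mixing zone: C = (0.59·0.667 + 39.5·0.011) / (0.59 + 39.5) = 0.828/40.09 = 0.02065 mg/L.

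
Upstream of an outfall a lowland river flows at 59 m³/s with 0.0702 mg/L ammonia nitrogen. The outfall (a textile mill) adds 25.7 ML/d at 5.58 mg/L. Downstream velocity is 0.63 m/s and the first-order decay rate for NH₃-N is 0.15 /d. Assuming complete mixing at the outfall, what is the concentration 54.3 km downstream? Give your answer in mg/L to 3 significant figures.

0.0842 mg/L

25.7 ML/d = 0.2975 m³/s.
After complete mixing, C₀ = (0.2975·5.58 + 59·0.0702) / 59.3 = 0.09784 mg/L.
Travel time t = 5.43e+04 m / 0.63 m/s = 8.619e+04 s = 0.9976 d.
C = 0.09784·exp(−0.15·0.9976) = 0.09784·0.861 = 0.08424 mg/L.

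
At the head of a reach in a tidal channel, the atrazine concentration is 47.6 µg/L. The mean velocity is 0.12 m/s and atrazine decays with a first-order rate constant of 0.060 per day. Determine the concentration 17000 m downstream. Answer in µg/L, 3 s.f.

Travel time t = 17000 m / 0.12 m/s = 1.7e+04/0.12 = 1.417e+05 s = 1.64 d.
First-order decay: C = 47.6·exp(−0.060·1.64) = 47.6·0.9063 = 43.14 µg/L.

43.1 µg/L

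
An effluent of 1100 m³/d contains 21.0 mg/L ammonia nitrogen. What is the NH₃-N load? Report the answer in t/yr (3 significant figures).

8.44 t/yr

1100 m³/d = 0.01273 m³/s.
Mass flux = Q·C = 0.01273 m³/s × 21 g/m³ = 0.2674 g/s.
= 0.2674 g/s × 31.56 = 8.437 t/yr.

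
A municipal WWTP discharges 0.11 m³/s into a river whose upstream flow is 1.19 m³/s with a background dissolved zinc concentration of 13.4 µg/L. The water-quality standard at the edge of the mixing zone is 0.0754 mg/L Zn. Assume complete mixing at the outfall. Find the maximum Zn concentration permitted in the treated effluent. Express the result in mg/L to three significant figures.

0.746 mg/L

13.4 µg/L = 0.0134 mg/L.
Mass balance: 0.0754·1.3 = 0.11·Cₑ + 1.19·0.0134.
Cₑ = (0.09802 − 0.01595) / 0.11 = 0.7461 mg/L.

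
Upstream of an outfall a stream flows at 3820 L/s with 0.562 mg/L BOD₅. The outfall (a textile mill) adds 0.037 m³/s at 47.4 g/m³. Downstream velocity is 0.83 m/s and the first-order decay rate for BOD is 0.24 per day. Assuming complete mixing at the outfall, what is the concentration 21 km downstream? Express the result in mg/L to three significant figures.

0.943 mg/L

3820 L/s = 3.82 m³/s.
After complete mixing, C₀ = (0.037·47.4 + 3.82·0.562) / 3.857 = 1.011 mg/L.
Travel time t = 2.1e+04 m / 0.83 m/s = 2.53e+04 s = 0.2928 d.
C = 1.011·exp(−0.24·0.2928) = 1.011·0.9321 = 0.9427 mg/L.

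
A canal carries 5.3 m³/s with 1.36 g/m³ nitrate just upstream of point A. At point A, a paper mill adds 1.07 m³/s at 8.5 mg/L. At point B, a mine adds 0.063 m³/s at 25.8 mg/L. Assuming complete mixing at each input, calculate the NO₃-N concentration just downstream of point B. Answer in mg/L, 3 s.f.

2.79 mg/L

After input A: C = (5.3·1.36 + 1.07·8.5) / 6.37 = 2.559 mg/L.
After input B: C = (6.37·2.559 + 0.063·25.8) / 6.433 = 2.787 mg/L.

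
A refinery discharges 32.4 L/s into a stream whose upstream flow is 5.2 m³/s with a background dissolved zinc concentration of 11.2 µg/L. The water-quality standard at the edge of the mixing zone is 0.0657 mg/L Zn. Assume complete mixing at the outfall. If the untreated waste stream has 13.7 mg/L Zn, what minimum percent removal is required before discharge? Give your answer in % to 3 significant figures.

35.7 %

32.4 L/s = 0.0324 m³/s.
11.2 µg/L = 0.0112 mg/L.
Mass balance: 0.0657·5.232 = 0.0324·Cₑ + 5.2·0.0112.
Cₑ = (0.3438 − 0.05824) / 0.0324 = 8.813 mg/L.
Required removal = 1 − 8.813/13.7 = 35.67 %.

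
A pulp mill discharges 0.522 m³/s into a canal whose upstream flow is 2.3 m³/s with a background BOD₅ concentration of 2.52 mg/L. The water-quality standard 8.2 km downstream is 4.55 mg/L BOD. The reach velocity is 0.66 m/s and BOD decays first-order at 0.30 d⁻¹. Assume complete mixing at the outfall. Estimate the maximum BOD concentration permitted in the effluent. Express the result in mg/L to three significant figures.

Travel time to the compliance point: t = 8200/0.66 = 1.242e+04 s = 0.1438 d; decay factor exp(−0.30·0.1438) = 0.9578.
So the concentration just after mixing may be at most 4.55/0.9578 = 4.751 mg/L.
Mass balance: 4.751·2.822 = 0.522·Cₑ + 2.3·2.52.
Cₑ = (13.41 − 5.796) / 0.522 = 14.58 mg/L.

14.6 mg/L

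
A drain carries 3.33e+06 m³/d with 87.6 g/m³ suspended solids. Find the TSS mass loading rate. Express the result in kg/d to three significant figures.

3.33e+06 m³/d = 38.54 m³/s.
Mass flux = Q·C = 38.54 m³/s × 87.6 g/m³ = 3376 g/s.
= 3376 g/s × 86.4 = 2.917e+05 kg/d.

292000 kg/d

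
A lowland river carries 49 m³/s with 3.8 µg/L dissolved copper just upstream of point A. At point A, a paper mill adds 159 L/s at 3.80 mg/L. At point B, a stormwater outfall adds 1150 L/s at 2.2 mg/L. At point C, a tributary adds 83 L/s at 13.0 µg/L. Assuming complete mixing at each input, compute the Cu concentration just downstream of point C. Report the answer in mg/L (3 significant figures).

0.0659 mg/L

3.8 µg/L = 0.0038 mg/L.
159 L/s = 0.159 m³/s.
After input A: C = (49·0.0038 + 0.159·3.8) / 49.16 = 0.01608 mg/L.
1150 L/s = 1.15 m³/s.
After input B: C = (49.16·0.01608 + 1.15·2.2) / 50.31 = 0.066 mg/L.
83 L/s = 0.083 m³/s.
13.0 µg/L = 0.013 mg/L.
After input C: C = (50.31·0.066 + 0.083·0.013) / 50.39 = 0.06591 mg/L.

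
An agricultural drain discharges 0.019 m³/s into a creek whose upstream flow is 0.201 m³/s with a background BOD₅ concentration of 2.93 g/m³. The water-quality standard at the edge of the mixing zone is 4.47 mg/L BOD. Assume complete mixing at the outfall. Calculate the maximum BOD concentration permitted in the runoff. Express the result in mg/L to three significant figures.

20.8 mg/L

Mass balance: 4.47·0.22 = 0.019·Cₑ + 0.201·2.93.
Cₑ = (0.9834 − 0.5889) / 0.019 = 20.76 mg/L.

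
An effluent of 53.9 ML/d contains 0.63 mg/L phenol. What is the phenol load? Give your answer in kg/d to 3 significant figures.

34.0 kg/d

53.9 ML/d = 0.6238 m³/s.
Mass flux = Q·C = 0.6238 m³/s × 0.63 g/m³ = 0.393 g/s.
= 0.393 g/s × 86.4 = 33.96 kg/d.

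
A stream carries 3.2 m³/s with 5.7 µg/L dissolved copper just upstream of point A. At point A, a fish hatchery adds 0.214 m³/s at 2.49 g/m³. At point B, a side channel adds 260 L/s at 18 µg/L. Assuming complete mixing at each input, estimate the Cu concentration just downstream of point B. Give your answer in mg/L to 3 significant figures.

0.151 mg/L

5.7 µg/L = 0.0057 mg/L.
After input A: C = (3.2·0.0057 + 0.214·2.49) / 3.414 = 0.1614 mg/L.
260 L/s = 0.26 m³/s.
18 µg/L = 0.018 mg/L.
After input B: C = (3.414·0.1614 + 0.26·0.018) / 3.674 = 0.1513 mg/L.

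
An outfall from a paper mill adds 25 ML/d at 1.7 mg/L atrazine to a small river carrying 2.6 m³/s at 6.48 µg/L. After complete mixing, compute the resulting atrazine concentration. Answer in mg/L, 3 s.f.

25 ML/d = 0.2894 m³/s.
6.48 µg/L = 0.00648 mg/L.
By mass balance at complete mixing, C = (0.2894·1.7 + 2.6·0.00648) / (0.2894 + 2.6) = 0.5087/2.889 = 0.1761 mg/L.

0.176 mg/L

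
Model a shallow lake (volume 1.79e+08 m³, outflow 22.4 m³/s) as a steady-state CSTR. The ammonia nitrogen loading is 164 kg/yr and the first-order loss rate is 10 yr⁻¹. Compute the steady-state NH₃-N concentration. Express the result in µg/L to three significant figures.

Outflow Q = 22.4 m³/s × 3.156e+07 s/yr = 7.069e+08 m³/yr.
Steady-state CSTR mass balance: W = Q·C + k·V·C, so C = W/(Q + kV).
Q + kV = 7.069e+08 + 10·1.79e+08 = 2.497e+09 m³/yr.
C = 164/2.497e+09 = 6.568e-08 kg/m³ = 6.568e-05 mg/L = 0.06568 µg/L.

0.0657 µg/L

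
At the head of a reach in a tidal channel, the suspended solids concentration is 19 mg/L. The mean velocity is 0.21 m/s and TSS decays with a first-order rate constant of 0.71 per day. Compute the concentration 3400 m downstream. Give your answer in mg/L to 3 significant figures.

Travel time t = 3400 m / 0.21 m/s = 3400/0.21 = 1.619e+04 s = 0.1874 d.
First-order decay: C = 19·exp(−0.71·0.1874) = 19·0.8754 = 16.63 mg/L.

16.6 mg/L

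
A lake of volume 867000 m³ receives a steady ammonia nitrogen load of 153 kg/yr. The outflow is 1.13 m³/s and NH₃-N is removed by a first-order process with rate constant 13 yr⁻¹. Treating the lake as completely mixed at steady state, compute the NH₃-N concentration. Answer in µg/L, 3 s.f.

Outflow Q = 1.13 m³/s × 3.156e+07 s/yr = 3.566e+07 m³/yr.
Steady-state CSTR mass balance: W = Q·C + k·V·C, so C = W/(Q + kV).
Q + kV = 3.566e+07 + 13·867000 = 4.693e+07 m³/yr.
C = 153/4.693e+07 = 3.26e-06 kg/m³ = 0.00326 mg/L = 3.26 µg/L.

3.26 µg/L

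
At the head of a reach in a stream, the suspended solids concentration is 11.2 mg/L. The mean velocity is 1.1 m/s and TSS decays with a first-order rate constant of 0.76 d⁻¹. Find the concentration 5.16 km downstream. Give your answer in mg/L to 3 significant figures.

10.7 mg/L

Travel time t = 5.16 km / 1.1 m/s = 5160/1.1 = 4691 s = 0.05429 d.
First-order decay: C = 11.2·exp(−0.76·0.05429) = 11.2·0.9596 = 10.75 mg/L.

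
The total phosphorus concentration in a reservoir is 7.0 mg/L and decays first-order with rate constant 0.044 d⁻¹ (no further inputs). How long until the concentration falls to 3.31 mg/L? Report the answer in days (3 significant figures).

t = ln(C₀/C)/k = ln(7.0/3.31)/0.044 = 0.749/0.044 = 17.02 d.

17.0 d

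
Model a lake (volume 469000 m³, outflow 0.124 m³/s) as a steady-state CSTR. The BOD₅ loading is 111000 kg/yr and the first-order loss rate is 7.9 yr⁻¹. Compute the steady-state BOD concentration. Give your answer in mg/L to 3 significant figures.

Outflow Q = 0.124 m³/s × 3.156e+07 s/yr = 3.913e+06 m³/yr.
Steady-state CSTR mass balance: W = Q·C + k·V·C, so C = W/(Q + kV).
Q + kV = 3.913e+06 + 7.9·469000 = 7.618e+06 m³/yr.
C = 111000/7.618e+06 = 0.01457 kg/m³ = 14.57 mg/L.

14.6 mg/L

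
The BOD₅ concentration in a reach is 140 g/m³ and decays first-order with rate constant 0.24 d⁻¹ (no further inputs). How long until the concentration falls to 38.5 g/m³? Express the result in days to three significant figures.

5.38 d

t = ln(C₀/C)/k = ln(140/38.5)/0.24 = 1.291/0.24 = 5.379 d.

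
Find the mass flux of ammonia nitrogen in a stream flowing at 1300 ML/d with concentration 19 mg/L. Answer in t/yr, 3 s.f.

1300 ML/d = 15.05 m³/s.
Mass flux = Q·C = 15.05 m³/s × 19 g/m³ = 285.9 g/s.
= 285.9 g/s × 31.56 = 9022 t/yr.

9020 t/yr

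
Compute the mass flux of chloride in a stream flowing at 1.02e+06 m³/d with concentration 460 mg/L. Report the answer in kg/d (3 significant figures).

1.02e+06 m³/d = 11.81 m³/s.
Mass flux = Q·C = 11.81 m³/s × 460 g/m³ = 5431 g/s.
= 5431 g/s × 86.4 = 4.692e+05 kg/d.

469000 kg/d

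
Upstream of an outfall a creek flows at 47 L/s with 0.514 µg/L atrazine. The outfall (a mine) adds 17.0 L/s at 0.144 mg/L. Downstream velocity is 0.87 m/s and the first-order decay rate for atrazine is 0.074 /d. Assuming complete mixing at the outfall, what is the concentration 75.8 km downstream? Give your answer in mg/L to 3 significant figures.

17.0 L/s = 0.017 m³/s.
47 L/s = 0.047 m³/s.
0.514 µg/L = 0.000514 mg/L.
After complete mixing, C₀ = (0.017·0.144 + 0.047·0.000514) / 0.064 = 0.03863 mg/L.
Travel time t = 7.58e+04 m / 0.87 m/s = 8.713e+04 s = 1.008 d.
C = 0.03863·exp(−0.074·1.008) = 0.03863·0.9281 = 0.03585 mg/L.

0.0358 mg/L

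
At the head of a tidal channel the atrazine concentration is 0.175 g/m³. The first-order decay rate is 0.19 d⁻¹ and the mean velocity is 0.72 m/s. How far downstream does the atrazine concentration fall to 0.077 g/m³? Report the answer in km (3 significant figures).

269 km

From C = C₀·e^(−kt), t = ln(C₀/C)/k = ln(0.175/0.077)/0.19 = 0.821/0.19 = 4.321 d.
Distance = v·t = 0.72 m/s × 3.733e+05 s = 2.688e+05 m = 268.8 km.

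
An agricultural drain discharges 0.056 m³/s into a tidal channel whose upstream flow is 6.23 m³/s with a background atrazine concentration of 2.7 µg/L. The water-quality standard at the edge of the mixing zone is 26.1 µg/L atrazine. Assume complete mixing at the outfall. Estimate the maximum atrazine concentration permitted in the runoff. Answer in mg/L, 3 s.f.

2.63 mg/L

2.7 µg/L = 0.0027 mg/L.
26.1 µg/L = 0.0261 mg/L.
Mass balance: 0.0261·6.286 = 0.056·Cₑ + 6.23·0.0027.
Cₑ = (0.1641 − 0.01682) / 0.056 = 2.629 mg/L.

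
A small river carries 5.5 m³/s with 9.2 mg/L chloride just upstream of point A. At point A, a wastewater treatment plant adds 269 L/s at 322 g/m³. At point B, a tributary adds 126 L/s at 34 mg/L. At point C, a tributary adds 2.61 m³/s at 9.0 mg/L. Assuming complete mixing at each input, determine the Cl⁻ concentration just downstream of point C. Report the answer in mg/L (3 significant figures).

19.4 mg/L

269 L/s = 0.269 m³/s.
After input A: C = (5.5·9.2 + 0.269·322) / 5.769 = 23.79 mg/L.
126 L/s = 0.126 m³/s.
After input B: C = (5.769·23.79 + 0.126·34) / 5.895 = 24 mg/L.
After input C: C = (5.895·24 + 2.61·9) / 8.505 = 19.4 mg/L.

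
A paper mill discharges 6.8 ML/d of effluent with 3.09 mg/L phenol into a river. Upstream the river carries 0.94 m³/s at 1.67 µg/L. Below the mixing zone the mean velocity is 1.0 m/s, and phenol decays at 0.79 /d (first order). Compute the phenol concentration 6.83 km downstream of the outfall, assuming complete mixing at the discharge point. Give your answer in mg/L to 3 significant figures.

0.226 mg/L

6.8 ML/d = 0.0787 m³/s.
1.67 µg/L = 0.00167 mg/L.
After complete mixing, C₀ = (0.0787·3.09 + 0.94·0.00167) / 1.019 = 0.2403 mg/L.
Travel time t = 6830 m / 1.0 m/s = 6830 s = 0.07905 d.
C = 0.2403·exp(−0.79·0.07905) = 0.2403·0.9395 = 0.2257 mg/L.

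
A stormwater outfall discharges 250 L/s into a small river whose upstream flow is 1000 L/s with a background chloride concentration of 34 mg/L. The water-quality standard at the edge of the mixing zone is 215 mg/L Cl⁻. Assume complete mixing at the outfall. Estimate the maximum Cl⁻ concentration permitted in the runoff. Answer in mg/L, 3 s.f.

939 mg/L

250 L/s = 0.25 m³/s.
1000 L/s = 1 m³/s.
Mass balance: 215·1.25 = 0.25·Cₑ + 1·34.
Cₑ = (268.8 − 34) / 0.25 = 939 mg/L.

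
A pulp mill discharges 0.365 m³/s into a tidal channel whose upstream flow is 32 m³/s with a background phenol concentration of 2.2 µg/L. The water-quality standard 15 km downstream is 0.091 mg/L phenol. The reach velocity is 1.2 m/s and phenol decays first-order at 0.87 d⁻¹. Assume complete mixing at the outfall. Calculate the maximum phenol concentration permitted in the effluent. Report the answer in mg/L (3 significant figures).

2.2 µg/L = 0.0022 mg/L.
Travel time to the compliance point: t = 1.5e+04/1.2 = 1.25e+04 s = 0.1447 d; decay factor exp(−0.87·0.1447) = 0.8817.
So the concentration just after mixing may be at most 0.091/0.8817 = 0.1032 mg/L.
Mass balance: 0.1032·32.37 = 0.365·Cₑ + 32·0.0022.
Cₑ = (3.34 − 0.0704) / 0.365 = 8.959 mg/L.

8.96 mg/L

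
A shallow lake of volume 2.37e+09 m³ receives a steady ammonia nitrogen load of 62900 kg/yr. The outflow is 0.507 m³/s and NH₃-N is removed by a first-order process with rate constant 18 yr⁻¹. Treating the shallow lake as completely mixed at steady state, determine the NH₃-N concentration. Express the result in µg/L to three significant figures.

1.47 µg/L

Outflow Q = 0.507 m³/s × 3.156e+07 s/yr = 1.6e+07 m³/yr.
Steady-state CSTR mass balance: W = Q·C + k·V·C, so C = W/(Q + kV).
Q + kV = 1.6e+07 + 18·2.37e+09 = 4.268e+10 m³/yr.
C = 62900/4.268e+10 = 1.474e-06 kg/m³ = 0.001474 mg/L = 1.474 µg/L.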